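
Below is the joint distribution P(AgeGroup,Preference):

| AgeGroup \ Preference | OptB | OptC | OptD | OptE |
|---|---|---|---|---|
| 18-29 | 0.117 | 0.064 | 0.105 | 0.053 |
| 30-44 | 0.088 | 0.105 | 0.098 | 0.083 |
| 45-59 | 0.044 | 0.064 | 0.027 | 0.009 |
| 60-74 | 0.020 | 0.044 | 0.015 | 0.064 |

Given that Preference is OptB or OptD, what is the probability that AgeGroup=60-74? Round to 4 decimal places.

0.0681

P(Preference=OptB) = 0.117 + 0.088 + 0.044 + 0.020 = 0.269.
P(Preference=OptD) = 0.105 + 0.098 + 0.027 + 0.015 = 0.245.
P(Preference ∈ {OptB, OptD}) = 0.269 + 0.245 = 0.514; P(AgeGroup=60-74, Preference ∈ {OptB, OptD}) = 0.020 + 0.015 = 0.035.
P(AgeGroup=60-74 | Preference ∈ {OptB, OptD}) = 0.035/0.514 = 0.0681.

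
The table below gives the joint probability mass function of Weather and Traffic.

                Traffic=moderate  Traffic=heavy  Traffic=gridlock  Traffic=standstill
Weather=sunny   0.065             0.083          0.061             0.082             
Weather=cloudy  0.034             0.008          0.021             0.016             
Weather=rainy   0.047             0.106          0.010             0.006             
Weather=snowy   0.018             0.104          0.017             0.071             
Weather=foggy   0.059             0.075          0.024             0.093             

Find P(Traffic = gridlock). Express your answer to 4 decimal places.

P(Traffic=gridlock) = 0.061 + 0.021 + 0.010 + 0.017 + 0.024 = 0.133.

0.1330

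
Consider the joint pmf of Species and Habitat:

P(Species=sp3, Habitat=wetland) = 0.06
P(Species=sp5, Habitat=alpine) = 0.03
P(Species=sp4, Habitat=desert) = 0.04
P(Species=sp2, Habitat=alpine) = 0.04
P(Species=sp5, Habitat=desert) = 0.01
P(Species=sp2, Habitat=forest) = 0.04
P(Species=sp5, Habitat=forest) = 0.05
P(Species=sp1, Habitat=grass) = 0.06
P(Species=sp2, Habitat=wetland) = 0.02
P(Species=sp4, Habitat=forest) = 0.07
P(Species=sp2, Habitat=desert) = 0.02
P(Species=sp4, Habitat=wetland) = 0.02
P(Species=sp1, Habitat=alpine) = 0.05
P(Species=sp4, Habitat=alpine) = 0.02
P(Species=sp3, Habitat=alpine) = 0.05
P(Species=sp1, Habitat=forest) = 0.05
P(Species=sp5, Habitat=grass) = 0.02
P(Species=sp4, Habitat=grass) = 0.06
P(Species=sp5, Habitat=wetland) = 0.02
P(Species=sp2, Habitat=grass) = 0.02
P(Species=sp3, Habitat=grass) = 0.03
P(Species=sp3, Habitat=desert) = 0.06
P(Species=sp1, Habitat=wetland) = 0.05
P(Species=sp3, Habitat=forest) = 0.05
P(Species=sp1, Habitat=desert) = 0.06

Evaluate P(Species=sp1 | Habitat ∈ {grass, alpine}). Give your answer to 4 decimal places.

0.2895

P(Habitat=grass) = 0.06 + 0.02 + 0.03 + 0.06 + 0.02 = 0.19.
P(Habitat=alpine) = 0.05 + 0.04 + 0.05 + 0.02 + 0.03 = 0.19.
P(Habitat ∈ {grass, alpine}) = 0.19 + 0.19 = 0.38; P(Species=sp1, Habitat ∈ {grass, alpine}) = 0.06 + 0.05 = 0.11.
P(Species=sp1 | Habitat ∈ {grass, alpine}) = 0.11/0.38 = 0.2895.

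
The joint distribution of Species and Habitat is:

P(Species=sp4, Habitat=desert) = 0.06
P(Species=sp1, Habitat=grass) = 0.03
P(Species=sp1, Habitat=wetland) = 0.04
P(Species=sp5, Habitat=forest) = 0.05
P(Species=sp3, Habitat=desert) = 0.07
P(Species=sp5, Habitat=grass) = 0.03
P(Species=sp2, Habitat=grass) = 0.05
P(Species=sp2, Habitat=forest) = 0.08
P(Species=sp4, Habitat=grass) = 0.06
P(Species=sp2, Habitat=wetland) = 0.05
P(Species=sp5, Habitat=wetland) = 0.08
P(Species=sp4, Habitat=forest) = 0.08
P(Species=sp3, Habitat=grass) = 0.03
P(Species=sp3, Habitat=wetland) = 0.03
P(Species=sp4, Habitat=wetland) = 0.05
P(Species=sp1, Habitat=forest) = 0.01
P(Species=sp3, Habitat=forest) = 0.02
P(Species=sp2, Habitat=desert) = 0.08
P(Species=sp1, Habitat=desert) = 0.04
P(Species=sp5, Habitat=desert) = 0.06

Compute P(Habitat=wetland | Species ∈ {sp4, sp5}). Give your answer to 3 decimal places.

P(Species=sp4) = 0.08 + 0.06 + 0.05 + 0.06 = 0.25.
P(Species=sp5) = 0.05 + 0.03 + 0.08 + 0.06 = 0.22.
P(Species ∈ {sp4, sp5}) = 0.25 + 0.22 = 0.47; P(Habitat=wetland, Species ∈ {sp4, sp5}) = 0.05 + 0.08 = 0.13.
P(Habitat=wetland | Species ∈ {sp4, sp5}) = 0.13/0.47 = 0.277.

0.277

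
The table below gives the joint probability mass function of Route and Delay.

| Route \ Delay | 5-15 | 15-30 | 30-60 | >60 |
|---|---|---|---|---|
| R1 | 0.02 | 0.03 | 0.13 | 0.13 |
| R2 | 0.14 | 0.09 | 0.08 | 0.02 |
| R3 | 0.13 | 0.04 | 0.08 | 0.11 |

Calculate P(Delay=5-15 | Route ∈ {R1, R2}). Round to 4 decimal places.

P(Route=R1) = 0.02 + 0.03 + 0.13 + 0.13 = 0.31.
P(Route=R2) = 0.14 + 0.09 + 0.08 + 0.02 = 0.33.
P(Route ∈ {R1, R2}) = 0.31 + 0.33 = 0.64; P(Delay=5-15, Route ∈ {R1, R2}) = 0.02 + 0.14 = 0.16.
P(Delay=5-15 | Route ∈ {R1, R2}) = 0.16/0.64 = 0.2500.

0.2500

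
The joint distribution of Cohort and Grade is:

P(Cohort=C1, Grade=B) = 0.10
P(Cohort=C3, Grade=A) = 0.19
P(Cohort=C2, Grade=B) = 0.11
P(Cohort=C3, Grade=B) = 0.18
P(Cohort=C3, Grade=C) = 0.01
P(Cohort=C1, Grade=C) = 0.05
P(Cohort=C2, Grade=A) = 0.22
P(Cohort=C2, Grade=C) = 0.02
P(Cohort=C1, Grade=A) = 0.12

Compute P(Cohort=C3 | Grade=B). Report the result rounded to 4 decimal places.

0.4615

P(Grade=B) = 0.10 + 0.11 + 0.18 = 0.39.
P(Cohort=C3 | Grade=B) = 0.18/0.39 = 0.4615.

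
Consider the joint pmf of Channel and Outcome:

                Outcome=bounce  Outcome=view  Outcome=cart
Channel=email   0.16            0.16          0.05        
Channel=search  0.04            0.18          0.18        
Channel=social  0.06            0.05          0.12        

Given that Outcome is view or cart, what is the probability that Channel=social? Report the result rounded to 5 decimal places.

0.22973

P(Outcome=view) = 0.16 + 0.18 + 0.05 = 0.39.
P(Outcome=cart) = 0.05 + 0.18 + 0.12 = 0.35.
P(Outcome ∈ {view, cart}) = 0.39 + 0.35 = 0.74; P(Channel=social, Outcome ∈ {view, cart}) = 0.05 + 0.12 = 0.17.
P(Channel=social | Outcome ∈ {view, cart}) = 0.17/0.74 = 0.22973.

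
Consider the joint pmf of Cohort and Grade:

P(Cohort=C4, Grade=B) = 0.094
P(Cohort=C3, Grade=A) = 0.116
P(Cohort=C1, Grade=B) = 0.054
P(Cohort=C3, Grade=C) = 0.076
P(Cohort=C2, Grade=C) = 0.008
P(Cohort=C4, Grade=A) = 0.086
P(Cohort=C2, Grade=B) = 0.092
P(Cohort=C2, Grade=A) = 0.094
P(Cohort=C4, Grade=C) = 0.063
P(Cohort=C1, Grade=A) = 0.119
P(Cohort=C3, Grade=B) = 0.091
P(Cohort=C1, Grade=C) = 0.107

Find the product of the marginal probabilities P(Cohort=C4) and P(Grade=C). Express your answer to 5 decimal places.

P(Cohort=C4) = 0.086 + 0.094 + 0.063 = 0.243.
P(Grade=C) = 0.107 + 0.008 + 0.076 + 0.063 = 0.254.
Product: 0.243 × 0.254 = 0.06172.

0.06172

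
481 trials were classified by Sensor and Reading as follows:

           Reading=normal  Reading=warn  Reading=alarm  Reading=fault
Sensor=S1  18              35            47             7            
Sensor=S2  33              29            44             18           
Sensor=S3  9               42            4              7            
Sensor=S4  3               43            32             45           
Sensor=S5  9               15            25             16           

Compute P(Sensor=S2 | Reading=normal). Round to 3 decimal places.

Total with Reading=normal: 18 + 33 + 9 + 3 + 9 = 72.
P(Sensor=S2 | Reading=normal) = 33/72 = 0.458.

0.458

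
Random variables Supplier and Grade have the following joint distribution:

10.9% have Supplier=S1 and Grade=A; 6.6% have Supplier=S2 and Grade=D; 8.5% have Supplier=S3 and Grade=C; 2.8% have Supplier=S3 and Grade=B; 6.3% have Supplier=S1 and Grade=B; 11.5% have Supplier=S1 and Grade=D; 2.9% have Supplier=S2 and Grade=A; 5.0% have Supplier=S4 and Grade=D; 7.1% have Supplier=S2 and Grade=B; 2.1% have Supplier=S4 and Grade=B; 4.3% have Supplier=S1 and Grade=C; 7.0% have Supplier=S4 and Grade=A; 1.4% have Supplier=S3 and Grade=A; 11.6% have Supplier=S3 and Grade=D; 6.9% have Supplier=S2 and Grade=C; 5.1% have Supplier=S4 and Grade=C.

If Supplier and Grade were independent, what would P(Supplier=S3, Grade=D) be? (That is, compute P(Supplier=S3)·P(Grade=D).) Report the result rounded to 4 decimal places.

0.0843

P(Supplier=S3) = 0.014 + 0.028 + 0.085 + 0.116 = 0.243.
P(Grade=D) = 0.115 + 0.066 + 0.116 + 0.050 = 0.347.
Product: 0.243 × 0.347 = 0.0843.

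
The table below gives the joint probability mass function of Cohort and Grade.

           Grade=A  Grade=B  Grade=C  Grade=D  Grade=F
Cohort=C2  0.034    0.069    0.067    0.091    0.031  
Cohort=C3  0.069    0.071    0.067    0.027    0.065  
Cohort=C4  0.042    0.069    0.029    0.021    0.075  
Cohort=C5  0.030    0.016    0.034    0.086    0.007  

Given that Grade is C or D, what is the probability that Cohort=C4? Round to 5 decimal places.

P(Grade=C) = 0.067 + 0.067 + 0.029 + 0.034 = 0.197.
P(Grade=D) = 0.091 + 0.027 + 0.021 + 0.086 = 0.225.
P(Grade ∈ {C, D}) = 0.197 + 0.225 = 0.422; P(Cohort=C4, Grade ∈ {C, D}) = 0.029 + 0.021 = 0.050.
P(Cohort=C4 | Grade ∈ {C, D}) = 0.050/0.422 = 0.11848.

0.11848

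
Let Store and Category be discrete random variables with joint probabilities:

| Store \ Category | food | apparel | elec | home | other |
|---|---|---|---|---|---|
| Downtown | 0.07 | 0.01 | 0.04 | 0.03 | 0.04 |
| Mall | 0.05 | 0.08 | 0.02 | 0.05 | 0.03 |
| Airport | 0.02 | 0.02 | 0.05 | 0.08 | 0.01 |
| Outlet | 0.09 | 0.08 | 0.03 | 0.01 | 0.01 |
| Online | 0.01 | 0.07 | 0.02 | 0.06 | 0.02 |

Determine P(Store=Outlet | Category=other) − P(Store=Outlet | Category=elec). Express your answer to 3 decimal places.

P(Category=other) = 0.04 + 0.03 + 0.01 + 0.01 + 0.02 = 0.11; P(Store=Outlet | Category=other) = 0.01/0.11 = 0.0909.
P(Category=elec) = 0.04 + 0.02 + 0.05 + 0.03 + 0.02 = 0.16; P(Store=Outlet | Category=elec) = 0.03/0.16 = 0.1875.
Difference = -0.097.

-0.097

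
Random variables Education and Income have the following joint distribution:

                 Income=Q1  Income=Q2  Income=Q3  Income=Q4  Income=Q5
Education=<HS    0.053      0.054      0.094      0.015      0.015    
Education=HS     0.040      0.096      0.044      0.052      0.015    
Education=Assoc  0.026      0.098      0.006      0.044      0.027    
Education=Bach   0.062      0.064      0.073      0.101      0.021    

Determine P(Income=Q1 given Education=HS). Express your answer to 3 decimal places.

P(Education=HS) = 0.040 + 0.096 + 0.044 + 0.052 + 0.015 = 0.247.
P(Income=Q1 | Education=HS) = 0.040/0.247 = 0.162.

0.162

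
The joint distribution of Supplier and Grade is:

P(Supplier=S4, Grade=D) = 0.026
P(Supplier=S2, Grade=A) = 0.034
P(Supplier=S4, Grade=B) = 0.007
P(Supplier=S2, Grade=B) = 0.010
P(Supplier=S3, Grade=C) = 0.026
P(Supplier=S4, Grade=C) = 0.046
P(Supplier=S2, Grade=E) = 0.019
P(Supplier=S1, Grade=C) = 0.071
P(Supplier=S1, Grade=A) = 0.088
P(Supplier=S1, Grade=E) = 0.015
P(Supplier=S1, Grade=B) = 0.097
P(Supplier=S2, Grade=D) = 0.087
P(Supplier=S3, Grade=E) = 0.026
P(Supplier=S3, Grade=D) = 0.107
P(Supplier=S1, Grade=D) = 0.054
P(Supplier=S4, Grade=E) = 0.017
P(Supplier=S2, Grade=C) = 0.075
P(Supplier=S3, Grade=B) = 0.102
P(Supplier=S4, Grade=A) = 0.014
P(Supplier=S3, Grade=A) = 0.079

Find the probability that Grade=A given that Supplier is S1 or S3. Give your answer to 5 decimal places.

P(Supplier=S1) = 0.088 + 0.097 + 0.071 + 0.054 + 0.015 = 0.325.
P(Supplier=S3) = 0.079 + 0.102 + 0.026 + 0.107 + 0.026 = 0.340.
P(Supplier ∈ {S1, S3}) = 0.325 + 0.340 = 0.665; P(Grade=A, Supplier ∈ {S1, S3}) = 0.088 + 0.079 = 0.167.
P(Grade=A | Supplier ∈ {S1, S3}) = 0.167/0.665 = 0.25113.

0.25113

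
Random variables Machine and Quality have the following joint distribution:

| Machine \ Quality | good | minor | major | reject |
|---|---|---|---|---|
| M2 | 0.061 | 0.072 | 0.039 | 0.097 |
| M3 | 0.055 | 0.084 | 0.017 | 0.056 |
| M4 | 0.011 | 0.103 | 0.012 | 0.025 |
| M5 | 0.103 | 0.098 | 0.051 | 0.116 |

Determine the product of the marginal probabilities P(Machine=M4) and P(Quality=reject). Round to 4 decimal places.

0.0444

P(Machine=M4) = 0.011 + 0.103 + 0.012 + 0.025 = 0.151.
P(Quality=reject) = 0.097 + 0.056 + 0.025 + 0.116 = 0.294.
Product: 0.151 × 0.294 = 0.0444.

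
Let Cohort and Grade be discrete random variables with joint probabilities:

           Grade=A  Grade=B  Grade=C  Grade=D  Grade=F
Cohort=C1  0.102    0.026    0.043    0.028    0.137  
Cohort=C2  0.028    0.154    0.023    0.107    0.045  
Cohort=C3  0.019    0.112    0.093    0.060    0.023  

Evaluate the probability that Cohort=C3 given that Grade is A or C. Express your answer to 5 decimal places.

0.36364

P(Grade=A) = 0.102 + 0.028 + 0.019 = 0.149.
P(Grade=C) = 0.043 + 0.023 + 0.093 = 0.159.
P(Grade ∈ {A, C}) = 0.149 + 0.159 = 0.308; P(Cohort=C3, Grade ∈ {A, C}) = 0.019 + 0.093 = 0.112.
P(Cohort=C3 | Grade ∈ {A, C}) = 0.112/0.308 = 0.36364.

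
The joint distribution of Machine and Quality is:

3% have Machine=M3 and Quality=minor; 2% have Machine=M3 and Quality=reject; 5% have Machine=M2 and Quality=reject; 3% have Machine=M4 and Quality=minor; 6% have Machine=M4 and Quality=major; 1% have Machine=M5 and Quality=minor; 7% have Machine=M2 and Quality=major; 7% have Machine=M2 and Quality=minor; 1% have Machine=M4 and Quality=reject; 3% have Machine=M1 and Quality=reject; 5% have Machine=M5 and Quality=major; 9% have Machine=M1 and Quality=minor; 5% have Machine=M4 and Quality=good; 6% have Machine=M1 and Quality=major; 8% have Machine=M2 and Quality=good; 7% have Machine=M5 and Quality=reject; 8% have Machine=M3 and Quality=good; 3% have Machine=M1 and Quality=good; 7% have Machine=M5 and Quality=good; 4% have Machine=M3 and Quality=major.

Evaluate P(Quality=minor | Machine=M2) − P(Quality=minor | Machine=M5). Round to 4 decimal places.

P(Machine=M2) = 0.08 + 0.07 + 0.07 + 0.05 = 0.27; P(Quality=minor | Machine=M2) = 0.07/0.27 = 0.25926.
P(Machine=M5) = 0.07 + 0.01 + 0.05 + 0.07 = 0.20; P(Quality=minor | Machine=M5) = 0.01/0.20 = 0.05000.
Difference = 0.2093.

0.2093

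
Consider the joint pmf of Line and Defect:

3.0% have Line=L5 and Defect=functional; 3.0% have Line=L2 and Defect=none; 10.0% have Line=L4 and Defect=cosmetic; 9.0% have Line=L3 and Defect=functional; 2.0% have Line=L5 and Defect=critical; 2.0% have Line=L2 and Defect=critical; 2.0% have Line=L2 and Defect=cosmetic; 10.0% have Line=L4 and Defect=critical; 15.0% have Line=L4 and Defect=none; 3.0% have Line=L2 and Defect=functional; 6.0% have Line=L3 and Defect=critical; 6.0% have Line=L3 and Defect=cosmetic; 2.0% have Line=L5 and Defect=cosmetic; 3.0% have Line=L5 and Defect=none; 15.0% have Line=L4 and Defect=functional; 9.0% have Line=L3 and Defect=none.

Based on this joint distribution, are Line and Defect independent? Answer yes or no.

yes

Every cell satisfies P(Line,Defect) = P(Line)·P(Defect). For instance P(Line=L3) = 0.300, P(Defect=functional) = 0.300, and 0.300×0.300 = 0.090 matches the joint entry. So Line and Defect are independent.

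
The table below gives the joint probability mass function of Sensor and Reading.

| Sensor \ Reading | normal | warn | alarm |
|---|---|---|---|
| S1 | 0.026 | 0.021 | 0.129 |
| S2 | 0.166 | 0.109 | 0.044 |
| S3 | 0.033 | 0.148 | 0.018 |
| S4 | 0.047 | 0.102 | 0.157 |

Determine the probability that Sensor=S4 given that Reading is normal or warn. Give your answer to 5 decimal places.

P(Reading=normal) = 0.026 + 0.166 + 0.033 + 0.047 = 0.272.
P(Reading=warn) = 0.021 + 0.109 + 0.148 + 0.102 = 0.380.
P(Reading ∈ {normal, warn}) = 0.272 + 0.380 = 0.652; P(Sensor=S4, Reading ∈ {normal, warn}) = 0.047 + 0.102 = 0.149.
P(Sensor=S4 | Reading ∈ {normal, warn}) = 0.149/0.652 = 0.22853.

0.22853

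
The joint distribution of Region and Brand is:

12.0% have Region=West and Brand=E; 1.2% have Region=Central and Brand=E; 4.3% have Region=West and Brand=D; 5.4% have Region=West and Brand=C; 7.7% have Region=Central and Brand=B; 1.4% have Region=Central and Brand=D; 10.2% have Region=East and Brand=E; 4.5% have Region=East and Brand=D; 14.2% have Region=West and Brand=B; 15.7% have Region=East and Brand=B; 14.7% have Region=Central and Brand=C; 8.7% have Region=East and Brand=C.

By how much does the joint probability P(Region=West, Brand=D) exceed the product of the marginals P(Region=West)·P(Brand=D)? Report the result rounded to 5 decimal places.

0.00638

P(Region=West) = 0.142 + 0.054 + 0.043 + 0.120 = 0.359.
P(Brand=D) = 0.045 + 0.043 + 0.014 = 0.102.
P(Region=West, Brand=D) − P(Region=West)P(Brand=D) = 0.043 − 0.359×0.102 = 0.00638.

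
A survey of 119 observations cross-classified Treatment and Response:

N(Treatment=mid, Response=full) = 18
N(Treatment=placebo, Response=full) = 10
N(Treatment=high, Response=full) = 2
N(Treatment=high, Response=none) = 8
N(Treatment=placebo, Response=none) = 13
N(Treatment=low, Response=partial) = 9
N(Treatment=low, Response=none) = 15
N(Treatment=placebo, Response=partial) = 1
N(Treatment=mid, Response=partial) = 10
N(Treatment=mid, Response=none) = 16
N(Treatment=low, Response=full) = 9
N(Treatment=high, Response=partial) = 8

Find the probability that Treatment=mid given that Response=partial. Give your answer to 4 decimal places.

0.3571

Total with Response=partial: 1 + 9 + 10 + 8 = 28.
P(Treatment=mid | Response=partial) = 10/28 = 0.3571.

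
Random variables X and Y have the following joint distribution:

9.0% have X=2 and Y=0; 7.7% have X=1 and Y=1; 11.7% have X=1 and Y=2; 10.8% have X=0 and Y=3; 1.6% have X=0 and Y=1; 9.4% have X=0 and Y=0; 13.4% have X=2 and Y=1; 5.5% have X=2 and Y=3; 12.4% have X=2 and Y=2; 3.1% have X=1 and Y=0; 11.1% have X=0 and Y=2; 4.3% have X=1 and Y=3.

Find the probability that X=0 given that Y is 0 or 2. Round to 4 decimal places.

P(Y=0) = 0.094 + 0.031 + 0.090 = 0.215.
P(Y=2) = 0.111 + 0.117 + 0.124 = 0.352.
P(Y ∈ {0, 2}) = 0.215 + 0.352 = 0.567; P(X=0, Y ∈ {0, 2}) = 0.094 + 0.111 = 0.205.
P(X=0 | Y ∈ {0, 2}) = 0.205/0.567 = 0.3616.

0.3616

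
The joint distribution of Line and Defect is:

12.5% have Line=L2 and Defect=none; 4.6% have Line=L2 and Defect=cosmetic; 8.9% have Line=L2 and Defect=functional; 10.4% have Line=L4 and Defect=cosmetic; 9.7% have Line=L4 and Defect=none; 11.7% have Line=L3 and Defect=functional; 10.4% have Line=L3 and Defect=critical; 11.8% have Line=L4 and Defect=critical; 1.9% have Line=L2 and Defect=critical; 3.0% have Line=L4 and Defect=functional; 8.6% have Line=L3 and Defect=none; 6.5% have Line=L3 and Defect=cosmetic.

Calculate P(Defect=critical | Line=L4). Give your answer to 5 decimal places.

P(Line=L4) = 0.097 + 0.104 + 0.030 + 0.118 = 0.349.
P(Defect=critical | Line=L4) = 0.118/0.349 = 0.33811.

0.33811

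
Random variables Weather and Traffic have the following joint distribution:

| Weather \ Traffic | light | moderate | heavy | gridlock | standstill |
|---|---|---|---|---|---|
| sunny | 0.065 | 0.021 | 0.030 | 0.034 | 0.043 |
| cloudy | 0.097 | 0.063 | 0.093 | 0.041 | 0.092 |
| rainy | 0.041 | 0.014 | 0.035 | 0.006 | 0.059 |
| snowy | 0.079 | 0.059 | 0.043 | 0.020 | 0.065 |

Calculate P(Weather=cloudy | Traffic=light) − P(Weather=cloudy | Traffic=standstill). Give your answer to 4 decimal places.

P(Traffic=light) = 0.065 + 0.097 + 0.041 + 0.079 = 0.282; P(Weather=cloudy | Traffic=light) = 0.097/0.282 = 0.34397.
P(Traffic=standstill) = 0.043 + 0.092 + 0.059 + 0.065 = 0.259; P(Weather=cloudy | Traffic=standstill) = 0.092/0.259 = 0.35521.
Difference = -0.0112.

-0.0112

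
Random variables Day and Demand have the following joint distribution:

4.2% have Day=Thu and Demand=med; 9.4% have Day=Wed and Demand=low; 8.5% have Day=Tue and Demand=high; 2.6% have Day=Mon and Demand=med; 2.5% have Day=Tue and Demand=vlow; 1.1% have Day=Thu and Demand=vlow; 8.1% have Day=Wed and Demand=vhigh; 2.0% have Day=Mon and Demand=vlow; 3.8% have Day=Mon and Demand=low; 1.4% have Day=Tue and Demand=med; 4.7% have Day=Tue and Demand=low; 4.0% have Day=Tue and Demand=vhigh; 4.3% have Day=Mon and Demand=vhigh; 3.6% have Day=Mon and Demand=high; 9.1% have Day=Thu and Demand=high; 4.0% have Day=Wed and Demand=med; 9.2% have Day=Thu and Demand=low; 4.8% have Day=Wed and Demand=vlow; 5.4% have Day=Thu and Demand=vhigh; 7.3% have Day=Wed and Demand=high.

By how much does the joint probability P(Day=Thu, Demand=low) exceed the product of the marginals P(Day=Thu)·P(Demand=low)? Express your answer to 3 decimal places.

0.013

P(Day=Thu) = 0.011 + 0.092 + 0.042 + 0.091 + 0.054 = 0.290.
P(Demand=low) = 0.038 + 0.047 + 0.094 + 0.092 = 0.271.
P(Day=Thu, Demand=low) − P(Day=Thu)P(Demand=low) = 0.092 − 0.290×0.271 = 0.013.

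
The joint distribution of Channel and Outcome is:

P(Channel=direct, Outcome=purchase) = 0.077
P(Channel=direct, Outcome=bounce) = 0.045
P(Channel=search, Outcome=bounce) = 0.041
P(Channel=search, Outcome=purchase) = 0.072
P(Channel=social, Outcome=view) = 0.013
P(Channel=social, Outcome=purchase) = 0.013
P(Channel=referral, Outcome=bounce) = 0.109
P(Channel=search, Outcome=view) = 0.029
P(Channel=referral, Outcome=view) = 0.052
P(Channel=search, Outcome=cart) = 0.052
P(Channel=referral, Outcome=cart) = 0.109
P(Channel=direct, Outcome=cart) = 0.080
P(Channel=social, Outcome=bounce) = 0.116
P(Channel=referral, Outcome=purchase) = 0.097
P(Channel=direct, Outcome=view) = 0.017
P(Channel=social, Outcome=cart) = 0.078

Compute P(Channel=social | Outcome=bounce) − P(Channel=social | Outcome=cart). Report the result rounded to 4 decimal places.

0.1285

P(Outcome=bounce) = 0.041 + 0.116 + 0.045 + 0.109 = 0.311; P(Channel=social | Outcome=bounce) = 0.116/0.311 = 0.37299.
P(Outcome=cart) = 0.052 + 0.078 + 0.080 + 0.109 = 0.319; P(Channel=social | Outcome=cart) = 0.078/0.319 = 0.24451.
Difference = 0.1285.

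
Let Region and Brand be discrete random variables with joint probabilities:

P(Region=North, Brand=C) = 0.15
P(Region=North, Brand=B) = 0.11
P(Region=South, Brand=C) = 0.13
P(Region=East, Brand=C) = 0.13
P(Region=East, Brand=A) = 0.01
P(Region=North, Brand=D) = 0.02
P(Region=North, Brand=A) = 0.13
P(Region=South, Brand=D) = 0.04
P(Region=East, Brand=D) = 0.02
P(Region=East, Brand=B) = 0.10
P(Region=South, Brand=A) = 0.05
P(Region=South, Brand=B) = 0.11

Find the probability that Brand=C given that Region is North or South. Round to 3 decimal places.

P(Region=North) = 0.13 + 0.11 + 0.15 + 0.02 = 0.41.
P(Region=South) = 0.05 + 0.11 + 0.13 + 0.04 = 0.33.
P(Region ∈ {North, South}) = 0.41 + 0.33 = 0.74; P(Brand=C, Region ∈ {North, South}) = 0.15 + 0.13 = 0.28.
P(Brand=C | Region ∈ {North, South}) = 0.28/0.74 = 0.378.

0.378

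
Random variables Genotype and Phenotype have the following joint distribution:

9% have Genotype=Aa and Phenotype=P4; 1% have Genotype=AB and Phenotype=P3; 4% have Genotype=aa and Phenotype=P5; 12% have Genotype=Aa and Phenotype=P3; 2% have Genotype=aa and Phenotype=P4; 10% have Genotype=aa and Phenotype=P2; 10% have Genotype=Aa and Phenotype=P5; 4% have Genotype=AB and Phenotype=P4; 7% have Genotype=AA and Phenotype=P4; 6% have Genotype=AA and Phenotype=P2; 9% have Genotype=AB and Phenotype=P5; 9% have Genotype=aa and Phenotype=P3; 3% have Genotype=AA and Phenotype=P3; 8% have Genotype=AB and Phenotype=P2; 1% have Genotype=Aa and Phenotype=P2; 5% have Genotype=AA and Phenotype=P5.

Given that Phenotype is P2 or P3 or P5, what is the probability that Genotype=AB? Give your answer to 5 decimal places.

P(Phenotype=P2) = 0.06 + 0.01 + 0.10 + 0.08 = 0.25.
P(Phenotype=P3) = 0.03 + 0.12 + 0.09 + 0.01 = 0.25.
P(Phenotype=P5) = 0.05 + 0.10 + 0.04 + 0.09 = 0.28.
P(Phenotype ∈ {P2, P3, P5}) = 0.25 + 0.25 + 0.28 = 0.78; P(Genotype=AB, Phenotype ∈ {P2, P3, P5}) = 0.08 + 0.01 + 0.09 = 0.18.
P(Genotype=AB | Phenotype ∈ {P2, P3, P5}) = 0.18/0.78 = 0.23077.

0.23077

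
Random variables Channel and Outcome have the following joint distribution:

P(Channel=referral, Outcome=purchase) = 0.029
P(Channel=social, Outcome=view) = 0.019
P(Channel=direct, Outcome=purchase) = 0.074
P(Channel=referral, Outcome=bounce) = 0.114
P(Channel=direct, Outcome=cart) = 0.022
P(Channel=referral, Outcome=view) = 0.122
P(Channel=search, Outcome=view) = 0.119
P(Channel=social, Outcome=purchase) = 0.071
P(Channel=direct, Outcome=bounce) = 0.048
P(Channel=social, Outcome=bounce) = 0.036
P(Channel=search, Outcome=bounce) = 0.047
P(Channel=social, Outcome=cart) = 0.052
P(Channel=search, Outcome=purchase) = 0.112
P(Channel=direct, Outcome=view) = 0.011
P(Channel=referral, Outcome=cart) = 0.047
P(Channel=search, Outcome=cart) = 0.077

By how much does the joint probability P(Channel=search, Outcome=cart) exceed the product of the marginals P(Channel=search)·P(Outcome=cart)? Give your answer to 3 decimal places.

0.007

P(Channel=search) = 0.047 + 0.119 + 0.077 + 0.112 = 0.355.
P(Outcome=cart) = 0.077 + 0.052 + 0.022 + 0.047 = 0.198.
P(Channel=search, Outcome=cart) − P(Channel=search)P(Outcome=cart) = 0.077 − 0.355×0.198 = 0.007.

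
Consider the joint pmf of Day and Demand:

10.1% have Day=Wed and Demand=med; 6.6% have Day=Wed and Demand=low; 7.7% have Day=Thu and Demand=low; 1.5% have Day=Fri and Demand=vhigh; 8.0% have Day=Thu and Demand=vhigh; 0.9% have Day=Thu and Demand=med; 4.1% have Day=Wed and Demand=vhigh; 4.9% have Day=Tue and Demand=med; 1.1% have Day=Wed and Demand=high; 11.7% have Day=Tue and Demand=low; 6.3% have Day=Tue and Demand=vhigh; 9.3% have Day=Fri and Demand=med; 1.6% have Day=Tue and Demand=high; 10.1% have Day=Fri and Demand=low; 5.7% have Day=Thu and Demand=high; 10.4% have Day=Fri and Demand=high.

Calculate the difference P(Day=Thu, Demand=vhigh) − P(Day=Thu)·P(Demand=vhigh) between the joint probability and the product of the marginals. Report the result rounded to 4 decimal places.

P(Day=Thu) = 0.077 + 0.009 + 0.057 + 0.080 = 0.223.
P(Demand=vhigh) = 0.063 + 0.041 + 0.080 + 0.015 = 0.199.
P(Day=Thu, Demand=vhigh) − P(Day=Thu)P(Demand=vhigh) = 0.080 − 0.223×0.199 = 0.0356.

0.0356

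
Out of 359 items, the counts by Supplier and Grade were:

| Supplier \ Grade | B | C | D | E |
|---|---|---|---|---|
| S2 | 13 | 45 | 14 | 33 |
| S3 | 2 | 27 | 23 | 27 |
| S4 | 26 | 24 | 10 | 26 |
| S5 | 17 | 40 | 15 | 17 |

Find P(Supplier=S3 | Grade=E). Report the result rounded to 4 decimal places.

0.2621

Total with Grade=E: 33 + 27 + 26 + 17 = 103.
P(Supplier=S3 | Grade=E) = 27/103 = 0.2621.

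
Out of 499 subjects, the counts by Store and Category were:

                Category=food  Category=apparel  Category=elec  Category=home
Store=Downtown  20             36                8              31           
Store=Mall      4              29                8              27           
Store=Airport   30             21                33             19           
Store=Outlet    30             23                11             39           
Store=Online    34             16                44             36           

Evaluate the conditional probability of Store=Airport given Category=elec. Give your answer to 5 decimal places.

0.31731

Total with Category=elec: 8 + 8 + 33 + 11 + 44 = 104.
P(Store=Airport | Category=elec) = 33/104 = 0.31731.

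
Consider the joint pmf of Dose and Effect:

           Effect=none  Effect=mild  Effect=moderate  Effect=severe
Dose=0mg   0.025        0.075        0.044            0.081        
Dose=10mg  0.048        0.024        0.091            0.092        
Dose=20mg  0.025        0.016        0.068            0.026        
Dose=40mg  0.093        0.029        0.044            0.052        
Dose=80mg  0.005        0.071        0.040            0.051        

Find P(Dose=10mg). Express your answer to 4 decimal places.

0.2550

P(Dose=10mg) = 0.048 + 0.024 + 0.091 + 0.092 = 0.255.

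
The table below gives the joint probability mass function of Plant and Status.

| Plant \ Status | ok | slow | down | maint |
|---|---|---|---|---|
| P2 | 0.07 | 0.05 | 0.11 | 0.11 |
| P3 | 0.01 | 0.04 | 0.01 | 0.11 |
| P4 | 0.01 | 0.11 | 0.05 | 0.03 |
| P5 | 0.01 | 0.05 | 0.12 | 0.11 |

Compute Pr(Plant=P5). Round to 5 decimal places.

0.29000

P(Plant=P5) = 0.01 + 0.05 + 0.12 + 0.11 = 0.29.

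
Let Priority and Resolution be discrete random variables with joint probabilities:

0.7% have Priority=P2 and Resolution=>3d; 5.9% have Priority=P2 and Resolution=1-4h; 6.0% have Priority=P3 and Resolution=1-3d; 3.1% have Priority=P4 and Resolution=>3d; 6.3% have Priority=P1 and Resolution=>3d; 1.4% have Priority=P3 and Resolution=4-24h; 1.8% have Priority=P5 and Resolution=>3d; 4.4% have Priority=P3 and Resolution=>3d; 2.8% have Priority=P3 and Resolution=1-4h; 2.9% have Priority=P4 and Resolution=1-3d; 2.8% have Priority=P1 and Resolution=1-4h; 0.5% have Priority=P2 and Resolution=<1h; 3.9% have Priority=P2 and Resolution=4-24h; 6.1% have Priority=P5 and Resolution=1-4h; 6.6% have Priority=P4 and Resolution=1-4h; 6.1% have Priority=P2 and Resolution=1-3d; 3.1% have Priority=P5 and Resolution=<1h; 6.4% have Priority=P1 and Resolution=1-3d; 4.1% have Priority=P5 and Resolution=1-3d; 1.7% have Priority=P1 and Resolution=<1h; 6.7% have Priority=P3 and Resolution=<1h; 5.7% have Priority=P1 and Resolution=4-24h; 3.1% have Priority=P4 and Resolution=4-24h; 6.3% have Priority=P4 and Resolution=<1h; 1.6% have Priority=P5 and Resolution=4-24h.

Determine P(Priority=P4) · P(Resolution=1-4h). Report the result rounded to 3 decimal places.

P(Priority=P4) = 0.063 + 0.066 + 0.031 + 0.029 + 0.031 = 0.220.
P(Resolution=1-4h) = 0.028 + 0.059 + 0.028 + 0.066 + 0.061 = 0.242.
Product: 0.220 × 0.242 = 0.053.

0.053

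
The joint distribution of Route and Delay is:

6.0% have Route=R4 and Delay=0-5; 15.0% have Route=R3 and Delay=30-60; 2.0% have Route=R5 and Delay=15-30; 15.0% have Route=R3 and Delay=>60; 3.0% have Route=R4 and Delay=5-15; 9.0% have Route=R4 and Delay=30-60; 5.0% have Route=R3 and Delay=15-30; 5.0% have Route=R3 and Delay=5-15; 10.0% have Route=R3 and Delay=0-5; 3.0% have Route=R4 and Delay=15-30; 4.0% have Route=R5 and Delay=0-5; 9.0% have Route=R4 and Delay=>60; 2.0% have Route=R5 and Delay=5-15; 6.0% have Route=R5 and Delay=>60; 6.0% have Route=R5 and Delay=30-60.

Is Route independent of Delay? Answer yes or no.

yes

Every cell satisfies P(Route,Delay) = P(Route)·P(Delay). For instance P(Route=R4) = 0.300, P(Delay=5-15) = 0.100, and 0.300×0.100 = 0.030 matches the joint entry. So Route and Delay are independent.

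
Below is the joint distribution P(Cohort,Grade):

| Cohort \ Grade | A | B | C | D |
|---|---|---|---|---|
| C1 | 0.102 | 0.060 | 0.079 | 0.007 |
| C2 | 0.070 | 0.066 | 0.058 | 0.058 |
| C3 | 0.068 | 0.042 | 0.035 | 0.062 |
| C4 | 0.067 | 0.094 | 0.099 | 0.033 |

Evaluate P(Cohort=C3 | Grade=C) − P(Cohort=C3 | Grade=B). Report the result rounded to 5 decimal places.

-0.03115

P(Grade=C) = 0.079 + 0.058 + 0.035 + 0.099 = 0.271; P(Cohort=C3 | Grade=C) = 0.035/0.271 = 0.129151.
P(Grade=B) = 0.060 + 0.066 + 0.042 + 0.094 = 0.262; P(Cohort=C3 | Grade=B) = 0.042/0.262 = 0.160305.
Difference = -0.03115.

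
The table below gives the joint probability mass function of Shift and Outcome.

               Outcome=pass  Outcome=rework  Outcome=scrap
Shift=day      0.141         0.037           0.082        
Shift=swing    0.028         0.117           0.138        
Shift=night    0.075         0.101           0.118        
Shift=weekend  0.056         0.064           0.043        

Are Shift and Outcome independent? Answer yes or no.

no

P(Shift=day) = 0.260 and P(Outcome=pass) = 0.300, so their product is 0.07800, but P(Shift=day, Outcome=pass) = 0.141. Since these differ, Shift and Outcome are not independent.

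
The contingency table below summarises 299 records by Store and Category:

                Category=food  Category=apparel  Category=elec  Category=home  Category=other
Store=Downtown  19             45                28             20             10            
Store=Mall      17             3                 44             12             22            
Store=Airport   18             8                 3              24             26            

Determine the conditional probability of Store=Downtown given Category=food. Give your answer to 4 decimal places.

0.3519

Total with Category=food: 19 + 17 + 18 = 54.
P(Store=Downtown | Category=food) = 19/54 = 0.3519.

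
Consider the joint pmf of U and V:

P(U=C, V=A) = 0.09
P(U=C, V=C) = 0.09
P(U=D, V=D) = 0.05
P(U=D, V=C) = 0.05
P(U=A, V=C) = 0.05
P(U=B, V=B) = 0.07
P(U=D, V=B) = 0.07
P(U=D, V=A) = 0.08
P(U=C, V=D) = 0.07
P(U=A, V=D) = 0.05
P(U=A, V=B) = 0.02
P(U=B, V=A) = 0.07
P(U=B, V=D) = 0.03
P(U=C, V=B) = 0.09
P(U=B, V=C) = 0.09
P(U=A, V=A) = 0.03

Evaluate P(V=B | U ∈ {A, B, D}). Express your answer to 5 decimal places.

0.24242

P(U=A) = 0.03 + 0.02 + 0.05 + 0.05 = 0.15.
P(U=B) = 0.07 + 0.07 + 0.09 + 0.03 = 0.26.
P(U=D) = 0.08 + 0.07 + 0.05 + 0.05 = 0.25.
P(U ∈ {A, B, D}) = 0.15 + 0.26 + 0.25 = 0.66; P(V=B, U ∈ {A, B, D}) = 0.02 + 0.07 + 0.07 = 0.16.
P(V=B | U ∈ {A, B, D}) = 0.16/0.66 = 0.24242.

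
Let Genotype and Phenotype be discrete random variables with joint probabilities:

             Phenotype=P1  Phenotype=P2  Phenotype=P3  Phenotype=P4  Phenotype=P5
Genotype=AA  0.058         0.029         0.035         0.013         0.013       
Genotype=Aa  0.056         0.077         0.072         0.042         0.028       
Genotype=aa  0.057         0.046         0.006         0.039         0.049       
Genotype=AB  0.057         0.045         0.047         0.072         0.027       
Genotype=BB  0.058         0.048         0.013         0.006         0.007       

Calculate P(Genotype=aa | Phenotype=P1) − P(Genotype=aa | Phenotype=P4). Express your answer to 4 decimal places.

P(Phenotype=P1) = 0.058 + 0.056 + 0.057 + 0.057 + 0.058 = 0.286; P(Genotype=aa | Phenotype=P1) = 0.057/0.286 = 0.19930.
P(Phenotype=P4) = 0.013 + 0.042 + 0.039 + 0.072 + 0.006 = 0.172; P(Genotype=aa | Phenotype=P4) = 0.039/0.172 = 0.22674.
Difference = -0.0274.

-0.0274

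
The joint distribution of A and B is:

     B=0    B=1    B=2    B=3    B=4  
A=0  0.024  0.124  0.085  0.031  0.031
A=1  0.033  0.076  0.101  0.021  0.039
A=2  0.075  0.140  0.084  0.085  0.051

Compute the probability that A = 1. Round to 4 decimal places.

0.2700

P(A=1) = 0.033 + 0.076 + 0.101 + 0.021 + 0.039 = 0.270.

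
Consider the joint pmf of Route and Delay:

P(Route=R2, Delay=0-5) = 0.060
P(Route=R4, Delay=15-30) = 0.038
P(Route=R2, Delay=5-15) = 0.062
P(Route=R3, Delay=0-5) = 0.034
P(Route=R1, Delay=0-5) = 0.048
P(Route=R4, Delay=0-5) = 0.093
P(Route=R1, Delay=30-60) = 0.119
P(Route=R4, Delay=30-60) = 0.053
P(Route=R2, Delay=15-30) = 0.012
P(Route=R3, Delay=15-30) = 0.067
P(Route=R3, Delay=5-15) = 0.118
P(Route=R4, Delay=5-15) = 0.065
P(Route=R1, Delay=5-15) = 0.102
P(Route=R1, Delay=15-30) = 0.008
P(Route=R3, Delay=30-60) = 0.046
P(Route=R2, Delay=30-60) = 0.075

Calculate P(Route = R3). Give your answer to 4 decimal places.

P(Route=R3) = 0.034 + 0.118 + 0.067 + 0.046 = 0.265.

0.2650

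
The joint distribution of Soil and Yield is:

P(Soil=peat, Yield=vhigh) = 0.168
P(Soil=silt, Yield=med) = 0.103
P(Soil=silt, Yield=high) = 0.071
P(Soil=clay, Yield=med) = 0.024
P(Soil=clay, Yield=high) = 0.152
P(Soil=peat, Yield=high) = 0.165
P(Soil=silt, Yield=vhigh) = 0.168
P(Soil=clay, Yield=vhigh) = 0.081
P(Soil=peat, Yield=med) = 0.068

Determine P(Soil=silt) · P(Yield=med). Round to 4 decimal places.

0.0667

P(Soil=silt) = 0.103 + 0.071 + 0.168 = 0.342.
P(Yield=med) = 0.024 + 0.103 + 0.068 = 0.195.
Product: 0.342 × 0.195 = 0.0667.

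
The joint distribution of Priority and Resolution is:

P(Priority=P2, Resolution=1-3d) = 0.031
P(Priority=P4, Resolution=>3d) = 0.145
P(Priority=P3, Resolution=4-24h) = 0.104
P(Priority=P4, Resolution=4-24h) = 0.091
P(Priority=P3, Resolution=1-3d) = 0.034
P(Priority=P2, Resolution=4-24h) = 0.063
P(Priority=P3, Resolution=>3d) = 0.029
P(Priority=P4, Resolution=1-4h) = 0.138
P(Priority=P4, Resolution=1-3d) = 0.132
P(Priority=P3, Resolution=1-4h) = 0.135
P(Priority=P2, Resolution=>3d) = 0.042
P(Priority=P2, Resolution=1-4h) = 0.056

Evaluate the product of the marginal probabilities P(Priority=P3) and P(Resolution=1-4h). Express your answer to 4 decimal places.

P(Priority=P3) = 0.135 + 0.104 + 0.034 + 0.029 = 0.302.
P(Resolution=1-4h) = 0.056 + 0.135 + 0.138 = 0.329.
Product: 0.302 × 0.329 = 0.0994.

0.0994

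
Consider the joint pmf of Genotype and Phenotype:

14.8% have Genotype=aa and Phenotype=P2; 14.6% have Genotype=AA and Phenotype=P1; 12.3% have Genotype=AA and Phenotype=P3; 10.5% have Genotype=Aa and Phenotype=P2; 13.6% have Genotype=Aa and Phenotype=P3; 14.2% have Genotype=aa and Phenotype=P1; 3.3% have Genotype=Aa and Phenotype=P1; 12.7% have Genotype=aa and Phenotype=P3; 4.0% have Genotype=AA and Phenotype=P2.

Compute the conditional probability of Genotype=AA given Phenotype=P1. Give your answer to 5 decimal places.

0.45483

P(Phenotype=P1) = 0.146 + 0.033 + 0.142 = 0.321.
P(Genotype=AA | Phenotype=P1) = 0.146/0.321 = 0.45483.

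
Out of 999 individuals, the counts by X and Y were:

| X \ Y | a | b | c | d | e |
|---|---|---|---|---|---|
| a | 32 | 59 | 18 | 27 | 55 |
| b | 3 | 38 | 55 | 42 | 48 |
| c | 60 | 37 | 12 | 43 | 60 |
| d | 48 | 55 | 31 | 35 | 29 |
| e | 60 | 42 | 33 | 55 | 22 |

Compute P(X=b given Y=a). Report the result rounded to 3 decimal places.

0.015

Total with Y=a: 32 + 3 + 60 + 48 + 60 = 203.
P(X=b | Y=a) = 3/203 = 0.015.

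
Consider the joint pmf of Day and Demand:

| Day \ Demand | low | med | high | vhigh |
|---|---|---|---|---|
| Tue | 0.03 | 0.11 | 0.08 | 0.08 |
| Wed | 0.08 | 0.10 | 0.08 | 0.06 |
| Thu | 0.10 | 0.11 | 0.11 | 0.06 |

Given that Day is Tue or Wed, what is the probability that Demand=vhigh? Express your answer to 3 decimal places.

0.226

P(Day=Tue) = 0.03 + 0.11 + 0.08 + 0.08 = 0.30.
P(Day=Wed) = 0.08 + 0.10 + 0.08 + 0.06 = 0.32.
P(Day ∈ {Tue, Wed}) = 0.30 + 0.32 = 0.62; P(Demand=vhigh, Day ∈ {Tue, Wed}) = 0.08 + 0.06 = 0.14.
P(Demand=vhigh | Day ∈ {Tue, Wed}) = 0.14/0.62 = 0.226.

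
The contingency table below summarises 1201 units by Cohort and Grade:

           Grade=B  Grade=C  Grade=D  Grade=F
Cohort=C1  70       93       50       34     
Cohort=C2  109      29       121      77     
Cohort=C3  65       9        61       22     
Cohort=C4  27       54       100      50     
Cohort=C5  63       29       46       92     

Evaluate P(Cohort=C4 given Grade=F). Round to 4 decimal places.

Total with Grade=F: 34 + 77 + 22 + 50 + 92 = 275.
P(Cohort=C4 | Grade=F) = 50/275 = 0.1818.

0.1818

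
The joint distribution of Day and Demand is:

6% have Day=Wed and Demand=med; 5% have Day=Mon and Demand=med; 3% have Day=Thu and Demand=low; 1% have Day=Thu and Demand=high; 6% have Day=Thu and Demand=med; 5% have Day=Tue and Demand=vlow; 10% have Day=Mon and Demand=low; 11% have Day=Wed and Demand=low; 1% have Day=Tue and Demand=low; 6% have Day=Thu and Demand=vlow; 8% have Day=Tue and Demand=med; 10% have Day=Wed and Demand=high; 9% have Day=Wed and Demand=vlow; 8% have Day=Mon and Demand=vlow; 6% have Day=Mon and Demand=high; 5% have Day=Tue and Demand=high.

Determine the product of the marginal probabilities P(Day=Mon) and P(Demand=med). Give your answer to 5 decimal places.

0.07250

P(Day=Mon) = 0.08 + 0.10 + 0.05 + 0.06 = 0.29.
P(Demand=med) = 0.05 + 0.08 + 0.06 + 0.06 = 0.25.
Product: 0.29 × 0.25 = 0.07250.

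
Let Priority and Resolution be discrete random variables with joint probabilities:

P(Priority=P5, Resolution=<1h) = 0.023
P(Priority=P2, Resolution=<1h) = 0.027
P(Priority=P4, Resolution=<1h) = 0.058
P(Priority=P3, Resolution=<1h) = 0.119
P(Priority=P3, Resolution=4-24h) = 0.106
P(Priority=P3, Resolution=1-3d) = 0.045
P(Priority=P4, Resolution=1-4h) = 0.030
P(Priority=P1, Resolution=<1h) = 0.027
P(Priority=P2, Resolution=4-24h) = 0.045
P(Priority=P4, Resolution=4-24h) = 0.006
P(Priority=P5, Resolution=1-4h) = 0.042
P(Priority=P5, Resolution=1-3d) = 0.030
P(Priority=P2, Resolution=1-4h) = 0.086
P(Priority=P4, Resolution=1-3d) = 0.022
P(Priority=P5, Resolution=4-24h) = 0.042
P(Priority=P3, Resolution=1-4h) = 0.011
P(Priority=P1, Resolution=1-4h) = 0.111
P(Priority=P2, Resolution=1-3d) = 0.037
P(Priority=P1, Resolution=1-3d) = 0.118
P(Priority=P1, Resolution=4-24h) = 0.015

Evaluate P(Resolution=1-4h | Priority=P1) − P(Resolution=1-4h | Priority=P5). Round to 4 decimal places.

0.1030

P(Priority=P1) = 0.027 + 0.111 + 0.015 + 0.118 = 0.271; P(Resolution=1-4h | Priority=P1) = 0.111/0.271 = 0.40959.
P(Priority=P5) = 0.023 + 0.042 + 0.042 + 0.030 = 0.137; P(Resolution=1-4h | Priority=P5) = 0.042/0.137 = 0.30657.
Difference = 0.1030.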